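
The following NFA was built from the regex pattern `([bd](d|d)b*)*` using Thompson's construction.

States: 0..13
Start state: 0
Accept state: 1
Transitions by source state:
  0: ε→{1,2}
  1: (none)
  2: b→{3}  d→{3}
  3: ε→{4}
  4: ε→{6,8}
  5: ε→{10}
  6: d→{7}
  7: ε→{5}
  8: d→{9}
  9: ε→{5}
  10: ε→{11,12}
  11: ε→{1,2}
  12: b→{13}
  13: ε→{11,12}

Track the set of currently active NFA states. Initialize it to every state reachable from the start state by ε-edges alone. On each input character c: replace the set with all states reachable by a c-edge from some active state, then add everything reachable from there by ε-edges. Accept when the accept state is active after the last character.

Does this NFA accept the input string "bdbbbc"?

Answer: REJECT

Derivation:
start: ε-closure({0}) = {0,1,2}
'b' @ 1: {3,4,6,8}
'd' @ 2: {1,2,5,7,9,10,11,12}  (accept∈set)
'b' @ 3: {1,2,3,4,6,8,11,12,13}  (accept∈set)
'b' @ 4: {1,2,3,4,6,8,11,12,13}  (accept∈set)
'b' @ 5: {1,2,3,4,6,8,11,12,13}  (accept∈set)
'c' @ 6: {}  — no active states
final: {}; accept 1 not in set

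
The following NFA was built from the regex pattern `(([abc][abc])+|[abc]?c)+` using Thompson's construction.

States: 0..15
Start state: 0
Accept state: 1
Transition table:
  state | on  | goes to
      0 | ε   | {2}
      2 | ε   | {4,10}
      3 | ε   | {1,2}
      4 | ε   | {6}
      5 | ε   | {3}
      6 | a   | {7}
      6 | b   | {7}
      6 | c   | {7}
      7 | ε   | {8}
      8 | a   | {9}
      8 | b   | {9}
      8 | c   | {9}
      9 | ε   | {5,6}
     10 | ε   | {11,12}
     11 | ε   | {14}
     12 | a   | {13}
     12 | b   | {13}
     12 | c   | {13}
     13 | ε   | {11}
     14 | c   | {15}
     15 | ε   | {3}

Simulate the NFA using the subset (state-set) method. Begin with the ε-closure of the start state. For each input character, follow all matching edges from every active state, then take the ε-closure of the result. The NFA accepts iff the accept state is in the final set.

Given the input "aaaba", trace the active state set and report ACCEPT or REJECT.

initial (ε-close {0}): {0,2,4,6,10,11,12,14}
'a' @ 1: {7,8,11,13,14}
'a' @ 2: {1,2,3,4,5,6,9,10,11,12,14}  [accepting]
'a' @ 3: {7,8,11,13,14}
'b' @ 4: {1,2,3,4,5,6,9,10,11,12,14}  [accepting]
'a' @ 5: {7,8,11,13,14}
after full input: {7,8,11,13,14}  (accept=1 not in)

Answer: REJECT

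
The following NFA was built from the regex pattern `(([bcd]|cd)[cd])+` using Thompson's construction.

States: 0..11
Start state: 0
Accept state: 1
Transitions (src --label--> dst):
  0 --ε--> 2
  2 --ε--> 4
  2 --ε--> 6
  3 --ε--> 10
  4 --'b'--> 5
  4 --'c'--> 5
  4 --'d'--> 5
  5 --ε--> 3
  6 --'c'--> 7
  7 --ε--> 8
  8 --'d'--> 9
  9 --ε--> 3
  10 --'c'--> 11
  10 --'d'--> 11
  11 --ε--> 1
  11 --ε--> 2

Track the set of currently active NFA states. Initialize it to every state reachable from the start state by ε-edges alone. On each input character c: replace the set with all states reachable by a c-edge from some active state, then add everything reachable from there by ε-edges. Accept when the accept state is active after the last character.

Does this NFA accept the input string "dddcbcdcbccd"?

Answer: ACCEPT

Steps:
initial (ε-close {0}): {0,2,4,6}
'd' @ 1: {3,5,10}
'd' @ 2: {1,2,4,6,11}  [accepting]
'd' @ 3: {3,5,10}
'c' @ 4: {1,2,4,6,11}  [accepting]
'b' @ 5: {3,5,10}
'c' @ 6: {1,2,4,6,11}  [accepting]
'd' @ 7: {3,5,10}
'c' @ 8: {1,2,4,6,11}  [accepting]
'b' @ 9: {3,5,10}
'c' @ 10: {1,2,4,6,11}  [accepting]
'c' @ 11: {3,5,7,8,10}
'd' @ 12: {1,2,3,4,6,9,10,11}  [accepting]
after full input: {1,2,3,4,6,9,10,11}  (accept=1 in)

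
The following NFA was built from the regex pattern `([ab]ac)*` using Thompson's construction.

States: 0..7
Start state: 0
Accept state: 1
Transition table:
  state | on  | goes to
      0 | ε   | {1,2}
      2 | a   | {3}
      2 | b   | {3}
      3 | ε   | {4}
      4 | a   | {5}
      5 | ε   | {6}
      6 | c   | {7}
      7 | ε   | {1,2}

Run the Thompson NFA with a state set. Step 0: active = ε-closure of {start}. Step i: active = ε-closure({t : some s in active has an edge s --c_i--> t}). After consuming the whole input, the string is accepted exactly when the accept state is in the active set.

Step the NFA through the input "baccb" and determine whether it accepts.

Answer: REJECT

Trace:
S₀ = ε-closure({0}) = {0,1,2}
'b' @ 1: {3,4}
'a' @ 2: {5,6}
'c' @ 3: {1,2,7}  ✓accept
'c' @ 4: {}  — no active states
rest 'b' ignored (set empty)
after full input: {}  (accept=1 not in)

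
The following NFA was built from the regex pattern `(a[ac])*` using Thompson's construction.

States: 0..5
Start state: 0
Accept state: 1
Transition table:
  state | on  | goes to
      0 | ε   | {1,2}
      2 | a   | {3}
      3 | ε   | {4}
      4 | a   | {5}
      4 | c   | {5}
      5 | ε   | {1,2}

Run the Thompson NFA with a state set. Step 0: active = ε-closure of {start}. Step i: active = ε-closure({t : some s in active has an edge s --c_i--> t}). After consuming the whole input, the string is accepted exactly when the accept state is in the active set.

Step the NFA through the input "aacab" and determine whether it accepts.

Answer: REJECT

Derivation:
start: ε-closure({0}) = {0,1,2}
'a' @ 1: {3,4}
'a' @ 2: {1,2,5}  ✓accept
'c' @ 3: {}  — dead — no transitions
rest 'ab' ignored (set empty)
final: {}; accept 1 not in set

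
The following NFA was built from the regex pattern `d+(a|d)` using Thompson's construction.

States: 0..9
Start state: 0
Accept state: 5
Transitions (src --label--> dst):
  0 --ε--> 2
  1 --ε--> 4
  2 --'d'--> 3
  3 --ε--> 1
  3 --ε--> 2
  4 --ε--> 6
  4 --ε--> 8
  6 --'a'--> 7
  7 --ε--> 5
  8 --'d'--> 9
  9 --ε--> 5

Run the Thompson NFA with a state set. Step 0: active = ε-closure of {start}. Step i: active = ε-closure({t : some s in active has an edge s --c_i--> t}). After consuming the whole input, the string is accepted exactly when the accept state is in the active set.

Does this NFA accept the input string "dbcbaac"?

Answer: REJECT

Trace:
S₀ = ε-closure({0}) = {0,2}
'd' @ 1: {1,2,3,4,6,8}
'b' @ 2: {}  — dead — no transitions
rest 'cbaac' ignored (set empty)
end set {} — state 5 not in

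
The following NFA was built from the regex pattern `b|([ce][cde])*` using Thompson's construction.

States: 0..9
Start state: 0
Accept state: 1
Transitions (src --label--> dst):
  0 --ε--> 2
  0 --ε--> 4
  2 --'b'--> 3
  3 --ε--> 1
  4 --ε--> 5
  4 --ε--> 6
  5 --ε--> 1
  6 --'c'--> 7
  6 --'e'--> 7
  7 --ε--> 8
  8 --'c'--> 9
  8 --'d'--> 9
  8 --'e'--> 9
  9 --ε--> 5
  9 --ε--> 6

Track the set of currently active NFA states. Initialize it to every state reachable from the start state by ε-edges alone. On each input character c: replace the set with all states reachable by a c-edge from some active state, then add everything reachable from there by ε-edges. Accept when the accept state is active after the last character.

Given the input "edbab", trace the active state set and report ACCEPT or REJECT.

Answer: REJECT

Trace:
S₀ = ε-closure({0}) = {0,1,2,4,5,6}
'e' @ 1: {7,8}
'd' @ 2: {1,5,6,9}  [accepting]
'b' @ 3: {}  — no active states
rest 'ab' ignored (set empty)
final: {}; accept 1 not in set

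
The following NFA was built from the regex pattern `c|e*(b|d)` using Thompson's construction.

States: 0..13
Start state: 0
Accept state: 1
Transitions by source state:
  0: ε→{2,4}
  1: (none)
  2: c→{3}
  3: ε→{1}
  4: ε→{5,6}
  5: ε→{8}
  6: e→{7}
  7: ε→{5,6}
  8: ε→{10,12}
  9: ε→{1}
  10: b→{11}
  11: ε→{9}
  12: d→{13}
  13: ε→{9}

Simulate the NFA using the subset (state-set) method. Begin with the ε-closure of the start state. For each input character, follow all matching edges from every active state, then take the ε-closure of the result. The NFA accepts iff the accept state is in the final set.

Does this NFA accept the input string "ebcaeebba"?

S₀ = ε-closure({0}) = {0,2,4,5,6,8,10,12}
'e' @ 1: {5,6,7,8,10,12}
'b' @ 2: {1,9,11}  [accepting]
'c' @ 3: {}  — state set empty
rest 'aeebba' ignored (set empty)
end set {} — state 1 not in

Answer: REJECT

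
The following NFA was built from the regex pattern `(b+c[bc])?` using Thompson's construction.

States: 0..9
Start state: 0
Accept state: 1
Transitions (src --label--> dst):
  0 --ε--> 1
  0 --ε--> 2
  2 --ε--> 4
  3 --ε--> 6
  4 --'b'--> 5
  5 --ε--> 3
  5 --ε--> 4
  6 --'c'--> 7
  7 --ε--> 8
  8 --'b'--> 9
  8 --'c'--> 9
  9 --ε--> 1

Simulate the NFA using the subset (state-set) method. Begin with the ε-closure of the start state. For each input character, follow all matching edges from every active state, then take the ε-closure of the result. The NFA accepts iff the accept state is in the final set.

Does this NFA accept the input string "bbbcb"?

Answer: ACCEPT

Trace:
initial (ε-close {0}): {0,1,2,4}
'b' @ 1: {3,4,5,6}
'b' @ 2: {3,4,5,6}
'b' @ 3: {3,4,5,6}
'c' @ 4: {7,8}
'b' @ 5: {1,9}  [accepting]
after full input: {1,9}  (accept=1 in)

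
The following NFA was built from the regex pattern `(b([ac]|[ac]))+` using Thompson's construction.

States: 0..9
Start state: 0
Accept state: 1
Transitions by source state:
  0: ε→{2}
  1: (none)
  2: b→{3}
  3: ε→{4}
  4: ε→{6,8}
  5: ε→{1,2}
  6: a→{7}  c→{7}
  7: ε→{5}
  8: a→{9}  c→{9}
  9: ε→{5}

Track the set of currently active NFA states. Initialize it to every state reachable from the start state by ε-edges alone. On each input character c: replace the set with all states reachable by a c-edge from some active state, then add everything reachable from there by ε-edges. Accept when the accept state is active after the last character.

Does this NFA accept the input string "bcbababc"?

Answer: ACCEPT

Derivation:
S₀ = ε-closure({0}) = {0,2}
'b' @ 1: {3,4,6,8}
'c' @ 2: {1,2,5,7,9}  ✓accept
'b' @ 3: {3,4,6,8}
'a' @ 4: {1,2,5,7,9}  ✓accept
'b' @ 5: {3,4,6,8}
'a' @ 6: {1,2,5,7,9}  ✓accept
'b' @ 7: {3,4,6,8}
'c' @ 8: {1,2,5,7,9}  ✓accept
end set {1,2,5,7,9} — state 1 in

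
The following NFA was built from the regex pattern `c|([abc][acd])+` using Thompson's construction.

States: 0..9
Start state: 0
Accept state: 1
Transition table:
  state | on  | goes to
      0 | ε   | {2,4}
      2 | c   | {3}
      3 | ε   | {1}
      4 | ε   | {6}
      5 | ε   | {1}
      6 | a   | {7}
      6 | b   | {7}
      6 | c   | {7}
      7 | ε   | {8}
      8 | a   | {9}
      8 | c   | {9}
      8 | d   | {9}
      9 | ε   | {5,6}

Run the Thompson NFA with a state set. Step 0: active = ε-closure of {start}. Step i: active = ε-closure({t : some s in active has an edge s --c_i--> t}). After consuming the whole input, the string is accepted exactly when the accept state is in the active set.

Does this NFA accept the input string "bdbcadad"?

initial (ε-close {0}): {0,2,4,6}
'b' @ 1: {7,8}
'd' @ 2: {1,5,6,9}  (accept∈set)
'b' @ 3: {7,8}
'c' @ 4: {1,5,6,9}  (accept∈set)
'a' @ 5: {7,8}
'd' @ 6: {1,5,6,9}  (accept∈set)
'a' @ 7: {7,8}
'd' @ 8: {1,5,6,9}  (accept∈set)
after full input: {1,5,6,9}  (accept=1 in)

Answer: ACCEPT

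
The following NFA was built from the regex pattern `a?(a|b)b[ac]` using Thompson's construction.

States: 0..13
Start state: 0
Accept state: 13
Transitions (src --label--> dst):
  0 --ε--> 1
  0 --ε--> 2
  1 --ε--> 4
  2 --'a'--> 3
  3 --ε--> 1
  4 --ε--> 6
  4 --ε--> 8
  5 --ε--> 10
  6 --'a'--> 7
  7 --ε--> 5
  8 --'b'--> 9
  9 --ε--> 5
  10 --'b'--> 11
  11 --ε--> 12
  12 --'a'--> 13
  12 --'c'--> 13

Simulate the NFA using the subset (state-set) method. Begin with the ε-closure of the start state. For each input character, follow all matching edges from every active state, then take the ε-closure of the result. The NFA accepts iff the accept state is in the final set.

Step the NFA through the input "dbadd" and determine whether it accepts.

initial (ε-close {0}): {0,1,2,4,6,8}
'd' @ 1: {}  — no active states
rest 'badd' ignored (set empty)
after full input: {}  (accept=13 not in)

Answer: REJECT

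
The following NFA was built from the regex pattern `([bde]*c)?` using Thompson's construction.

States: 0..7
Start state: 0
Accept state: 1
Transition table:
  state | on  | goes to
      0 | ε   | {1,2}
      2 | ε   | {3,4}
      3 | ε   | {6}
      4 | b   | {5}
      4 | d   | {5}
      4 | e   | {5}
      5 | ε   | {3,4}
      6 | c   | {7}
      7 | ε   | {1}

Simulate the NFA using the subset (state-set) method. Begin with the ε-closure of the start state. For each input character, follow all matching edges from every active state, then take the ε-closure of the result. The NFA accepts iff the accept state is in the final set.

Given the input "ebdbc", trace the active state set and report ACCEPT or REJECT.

initial (ε-close {0}): {0,1,2,3,4,6}
'e' @ 1: {3,4,5,6}
'b' @ 2: {3,4,5,6}
'd' @ 3: {3,4,5,6}
'b' @ 4: {3,4,5,6}
'c' @ 5: {1,7}  ✓accept
after full input: {1,7}  (accept=1 in)

Answer: ACCEPT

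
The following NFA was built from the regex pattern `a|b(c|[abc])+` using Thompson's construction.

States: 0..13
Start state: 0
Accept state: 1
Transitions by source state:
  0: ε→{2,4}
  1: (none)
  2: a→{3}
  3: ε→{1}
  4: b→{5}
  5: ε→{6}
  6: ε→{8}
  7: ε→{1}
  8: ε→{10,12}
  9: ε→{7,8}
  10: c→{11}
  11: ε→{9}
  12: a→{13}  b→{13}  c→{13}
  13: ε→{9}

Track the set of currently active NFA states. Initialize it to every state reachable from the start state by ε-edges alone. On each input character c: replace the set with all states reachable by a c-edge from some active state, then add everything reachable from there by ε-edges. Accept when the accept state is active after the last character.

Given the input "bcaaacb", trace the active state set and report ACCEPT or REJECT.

Answer: ACCEPT

Steps:
S₀ = ε-closure({0}) = {0,2,4}
'b' @ 1: {5,6,8,10,12}
'c' @ 2: {1,7,8,9,10,11,12,13}  (accept∈set)
'a' @ 3: {1,7,8,9,10,12,13}  (accept∈set)
'a' @ 4: {1,7,8,9,10,12,13}  (accept∈set)
'a' @ 5: {1,7,8,9,10,12,13}  (accept∈set)
'c' @ 6: {1,7,8,9,10,11,12,13}  (accept∈set)
'b' @ 7: {1,7,8,9,10,12,13}  (accept∈set)
end set {1,7,8,9,10,12,13} — state 1 in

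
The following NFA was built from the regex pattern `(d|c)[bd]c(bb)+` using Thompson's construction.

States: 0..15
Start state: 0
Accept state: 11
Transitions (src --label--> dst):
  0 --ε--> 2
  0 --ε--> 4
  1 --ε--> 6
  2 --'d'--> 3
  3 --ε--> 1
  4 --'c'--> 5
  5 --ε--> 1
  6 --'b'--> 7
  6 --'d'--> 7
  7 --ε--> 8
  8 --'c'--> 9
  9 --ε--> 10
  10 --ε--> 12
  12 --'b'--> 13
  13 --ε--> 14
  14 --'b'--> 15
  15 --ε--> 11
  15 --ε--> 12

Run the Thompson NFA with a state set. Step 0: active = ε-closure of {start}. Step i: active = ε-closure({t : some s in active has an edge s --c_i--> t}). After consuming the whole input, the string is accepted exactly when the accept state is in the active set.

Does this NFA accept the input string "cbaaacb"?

start: ε-closure({0}) = {0,2,4}
'c' @ 1: {1,5,6}
'b' @ 2: {7,8}
'a' @ 3: {}  — dead — no transitions
rest 'aacb' ignored (set empty)
after full input: {}  (accept=11 not in)

Answer: REJECT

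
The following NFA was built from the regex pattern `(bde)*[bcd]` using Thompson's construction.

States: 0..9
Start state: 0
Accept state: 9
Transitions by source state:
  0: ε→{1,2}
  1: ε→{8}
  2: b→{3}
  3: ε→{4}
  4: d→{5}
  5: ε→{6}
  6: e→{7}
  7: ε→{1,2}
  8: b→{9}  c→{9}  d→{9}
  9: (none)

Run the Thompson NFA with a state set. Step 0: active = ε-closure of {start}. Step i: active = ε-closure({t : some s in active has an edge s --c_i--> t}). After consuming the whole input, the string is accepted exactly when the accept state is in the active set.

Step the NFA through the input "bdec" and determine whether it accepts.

Answer: ACCEPT

Trace:
S₀ = ε-closure({0}) = {0,1,2,8}
'b' @ 1: {3,4,9}  ✓accept
'd' @ 2: {5,6}
'e' @ 3: {1,2,7,8}
'c' @ 4: {9}  ✓accept
end set {9} — state 9 in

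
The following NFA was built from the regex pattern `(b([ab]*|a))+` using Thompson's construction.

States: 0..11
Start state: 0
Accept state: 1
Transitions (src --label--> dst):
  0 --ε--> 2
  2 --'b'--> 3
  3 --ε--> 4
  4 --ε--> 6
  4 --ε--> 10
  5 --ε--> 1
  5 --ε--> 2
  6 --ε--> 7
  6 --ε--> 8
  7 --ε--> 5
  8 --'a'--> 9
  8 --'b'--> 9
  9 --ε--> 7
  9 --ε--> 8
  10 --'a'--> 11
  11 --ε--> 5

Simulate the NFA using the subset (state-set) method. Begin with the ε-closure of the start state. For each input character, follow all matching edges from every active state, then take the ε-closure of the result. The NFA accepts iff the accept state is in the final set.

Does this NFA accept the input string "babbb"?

Answer: ACCEPT

Trace:
S₀ = ε-closure({0}) = {0,2}
'b' @ 1: {1,2,3,4,5,6,7,8,10}  (accept∈set)
'a' @ 2: {1,2,5,7,8,9,11}  (accept∈set)
'b' @ 3: {1,2,3,4,5,6,7,8,9,10}  (accept∈set)
'b' @ 4: {1,2,3,4,5,6,7,8,9,10}  (accept∈set)
'b' @ 5: {1,2,3,4,5,6,7,8,9,10}  (accept∈set)
end set {1,2,3,4,5,6,7,8,9,10} — state 1 in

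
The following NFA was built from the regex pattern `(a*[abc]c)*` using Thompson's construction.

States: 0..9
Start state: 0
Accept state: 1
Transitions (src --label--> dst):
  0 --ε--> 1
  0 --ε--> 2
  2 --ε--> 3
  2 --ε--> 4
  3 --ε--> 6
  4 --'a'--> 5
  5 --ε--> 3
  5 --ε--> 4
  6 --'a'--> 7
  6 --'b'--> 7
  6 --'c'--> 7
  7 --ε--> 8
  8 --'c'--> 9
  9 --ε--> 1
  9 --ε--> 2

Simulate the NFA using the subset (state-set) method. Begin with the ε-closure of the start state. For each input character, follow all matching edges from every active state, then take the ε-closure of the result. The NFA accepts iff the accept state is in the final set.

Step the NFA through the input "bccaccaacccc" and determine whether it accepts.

S₀ = ε-closure({0}) = {0,1,2,3,4,6}
'b' @ 1: {7,8}
'c' @ 2: {1,2,3,4,6,9}  (accept∈set)
'c' @ 3: {7,8}
'a' @ 4: {}  — state set empty
rest 'ccaacccc' ignored (set empty)
end set {} — state 1 not in

Answer: REJECT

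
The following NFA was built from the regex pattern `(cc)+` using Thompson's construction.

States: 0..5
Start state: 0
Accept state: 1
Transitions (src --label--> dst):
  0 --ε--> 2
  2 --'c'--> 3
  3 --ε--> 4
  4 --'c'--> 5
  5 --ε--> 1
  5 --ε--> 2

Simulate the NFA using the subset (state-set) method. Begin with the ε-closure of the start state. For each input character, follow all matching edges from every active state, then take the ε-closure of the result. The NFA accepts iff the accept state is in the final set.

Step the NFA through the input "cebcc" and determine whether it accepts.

initial (ε-close {0}): {0,2}
'c' @ 1: {3,4}
'e' @ 2: {}  — dead — no transitions
rest 'bcc' ignored (set empty)
after full input: {}  (accept=1 not in)

Answer: REJECT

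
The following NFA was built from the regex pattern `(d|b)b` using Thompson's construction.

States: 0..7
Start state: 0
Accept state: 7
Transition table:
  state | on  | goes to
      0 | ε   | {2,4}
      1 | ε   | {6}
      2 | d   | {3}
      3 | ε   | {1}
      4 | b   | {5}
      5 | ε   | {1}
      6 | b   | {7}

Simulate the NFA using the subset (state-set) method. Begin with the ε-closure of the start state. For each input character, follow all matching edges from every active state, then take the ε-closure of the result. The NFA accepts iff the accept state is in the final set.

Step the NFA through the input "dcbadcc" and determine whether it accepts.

S₀ = ε-closure({0}) = {0,2,4}
'd' @ 1: {1,3,6}
'c' @ 2: {}  — no active states
rest 'badcc' ignored (set empty)
end set {} — state 7 not in

Answer: REJECT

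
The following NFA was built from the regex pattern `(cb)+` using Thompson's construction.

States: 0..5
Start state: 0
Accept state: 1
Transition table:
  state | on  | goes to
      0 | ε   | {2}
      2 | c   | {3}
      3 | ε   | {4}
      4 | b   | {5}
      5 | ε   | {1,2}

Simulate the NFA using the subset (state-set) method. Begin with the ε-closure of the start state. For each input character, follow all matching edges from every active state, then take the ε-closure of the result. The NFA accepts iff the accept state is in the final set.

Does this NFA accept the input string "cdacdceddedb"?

Answer: REJECT

Trace:
initial (ε-close {0}): {0,2}
'c' @ 1: {3,4}
'd' @ 2: {}  — state set empty
rest 'acdceddedb' ignored (set empty)
after full input: {}  (accept=1 not in)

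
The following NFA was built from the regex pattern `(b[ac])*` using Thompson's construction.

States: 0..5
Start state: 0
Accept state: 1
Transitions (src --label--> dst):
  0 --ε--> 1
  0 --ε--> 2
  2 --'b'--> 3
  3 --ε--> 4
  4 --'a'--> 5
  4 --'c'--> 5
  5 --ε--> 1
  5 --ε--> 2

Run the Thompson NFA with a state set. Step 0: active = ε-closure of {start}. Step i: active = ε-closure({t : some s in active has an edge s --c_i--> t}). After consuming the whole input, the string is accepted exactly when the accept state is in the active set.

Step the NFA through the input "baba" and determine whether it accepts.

start: ε-closure({0}) = {0,1,2}
'b' @ 1: {3,4}
'a' @ 2: {1,2,5}  ✓accept
'b' @ 3: {3,4}
'a' @ 4: {1,2,5}  ✓accept
after full input: {1,2,5}  (accept=1 in)

Answer: ACCEPT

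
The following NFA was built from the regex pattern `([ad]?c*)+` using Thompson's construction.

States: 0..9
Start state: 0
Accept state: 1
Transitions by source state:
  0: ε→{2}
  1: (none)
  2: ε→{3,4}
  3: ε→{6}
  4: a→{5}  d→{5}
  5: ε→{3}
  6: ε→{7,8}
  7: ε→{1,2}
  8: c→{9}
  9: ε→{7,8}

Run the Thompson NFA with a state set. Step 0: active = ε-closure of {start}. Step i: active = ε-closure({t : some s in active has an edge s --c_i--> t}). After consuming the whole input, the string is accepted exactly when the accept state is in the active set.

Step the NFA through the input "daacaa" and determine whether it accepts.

initial (ε-close {0}): {0,1,2,3,4,6,7,8}
'd' @ 1: {1,2,3,4,5,6,7,8}  ✓accept
'a' @ 2: {1,2,3,4,5,6,7,8}  ✓accept
'a' @ 3: {1,2,3,4,5,6,7,8}  ✓accept
'c' @ 4: {1,2,3,4,6,7,8,9}  ✓accept
'a' @ 5: {1,2,3,4,5,6,7,8}  ✓accept
'a' @ 6: {1,2,3,4,5,6,7,8}  ✓accept
final: {1,2,3,4,5,6,7,8}; accept 1 in set

Answer: ACCEPT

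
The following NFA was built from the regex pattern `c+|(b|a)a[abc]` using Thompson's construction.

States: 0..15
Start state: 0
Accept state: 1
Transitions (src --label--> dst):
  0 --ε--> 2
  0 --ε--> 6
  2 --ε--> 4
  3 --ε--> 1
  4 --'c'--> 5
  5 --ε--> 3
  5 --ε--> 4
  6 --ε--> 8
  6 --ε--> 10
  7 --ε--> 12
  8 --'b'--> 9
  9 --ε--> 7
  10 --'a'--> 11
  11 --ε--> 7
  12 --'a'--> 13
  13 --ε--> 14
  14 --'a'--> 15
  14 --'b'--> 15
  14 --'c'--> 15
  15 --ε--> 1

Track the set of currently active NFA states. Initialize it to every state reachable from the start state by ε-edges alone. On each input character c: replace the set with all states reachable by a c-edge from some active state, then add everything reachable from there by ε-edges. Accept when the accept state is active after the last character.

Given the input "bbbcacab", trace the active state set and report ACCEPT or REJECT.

Answer: REJECT

Steps:
initial (ε-close {0}): {0,2,4,6,8,10}
'b' @ 1: {7,9,12}
'b' @ 2: {}  — no active states
rest 'bcacab' ignored (set empty)
after full input: {}  (accept=1 not in)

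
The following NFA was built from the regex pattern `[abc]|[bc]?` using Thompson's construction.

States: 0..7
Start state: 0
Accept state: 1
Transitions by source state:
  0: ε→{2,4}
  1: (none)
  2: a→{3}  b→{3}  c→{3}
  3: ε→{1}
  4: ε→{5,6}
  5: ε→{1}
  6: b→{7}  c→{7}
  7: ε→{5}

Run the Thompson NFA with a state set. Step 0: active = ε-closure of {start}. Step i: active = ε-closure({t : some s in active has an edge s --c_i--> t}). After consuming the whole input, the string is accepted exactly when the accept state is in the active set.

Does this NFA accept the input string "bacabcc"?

Answer: REJECT

Trace:
start: ε-closure({0}) = {0,1,2,4,5,6}
'b' @ 1: {1,3,5,7}  ✓accept
'a' @ 2: {}  — state set empty
rest 'cabcc' ignored (set empty)
after full input: {}  (accept=1 not in)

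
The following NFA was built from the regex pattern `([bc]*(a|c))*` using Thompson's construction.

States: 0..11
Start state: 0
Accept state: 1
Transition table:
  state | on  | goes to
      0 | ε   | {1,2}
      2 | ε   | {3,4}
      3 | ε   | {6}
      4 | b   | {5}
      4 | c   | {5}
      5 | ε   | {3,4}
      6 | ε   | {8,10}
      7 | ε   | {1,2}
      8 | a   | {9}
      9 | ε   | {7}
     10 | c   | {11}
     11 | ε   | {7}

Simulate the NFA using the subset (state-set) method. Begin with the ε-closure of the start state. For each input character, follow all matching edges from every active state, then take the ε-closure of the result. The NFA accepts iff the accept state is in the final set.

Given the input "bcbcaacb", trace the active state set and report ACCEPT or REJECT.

initial (ε-close {0}): {0,1,2,3,4,6,8,10}
'b' @ 1: {3,4,5,6,8,10}
'c' @ 2: {1,2,3,4,5,6,7,8,10,11}  (accept∈set)
'b' @ 3: {3,4,5,6,8,10}
'c' @ 4: {1,2,3,4,5,6,7,8,10,11}  (accept∈set)
'a' @ 5: {1,2,3,4,6,7,8,9,10}  (accept∈set)
'a' @ 6: {1,2,3,4,6,7,8,9,10}  (accept∈set)
'c' @ 7: {1,2,3,4,5,6,7,8,10,11}  (accept∈set)
'b' @ 8: {3,4,5,6,8,10}
after full input: {3,4,5,6,8,10}  (accept=1 not in)

Answer: REJECT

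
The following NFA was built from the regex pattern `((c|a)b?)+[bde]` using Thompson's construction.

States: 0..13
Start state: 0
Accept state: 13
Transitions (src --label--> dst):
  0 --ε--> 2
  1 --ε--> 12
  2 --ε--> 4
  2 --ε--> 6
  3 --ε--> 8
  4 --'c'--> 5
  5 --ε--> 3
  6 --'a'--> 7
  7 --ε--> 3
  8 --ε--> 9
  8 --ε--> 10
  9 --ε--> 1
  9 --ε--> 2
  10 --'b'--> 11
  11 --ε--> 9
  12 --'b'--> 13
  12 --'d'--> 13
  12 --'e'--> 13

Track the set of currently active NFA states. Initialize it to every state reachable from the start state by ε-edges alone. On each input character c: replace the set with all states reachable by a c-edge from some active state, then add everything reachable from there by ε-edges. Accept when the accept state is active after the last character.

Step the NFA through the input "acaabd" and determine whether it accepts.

Answer: ACCEPT

Steps:
S₀ = ε-closure({0}) = {0,2,4,6}
'a' @ 1: {1,2,3,4,6,7,8,9,10,12}
'c' @ 2: {1,2,3,4,5,6,8,9,10,12}
'a' @ 3: {1,2,3,4,6,7,8,9,10,12}
'a' @ 4: {1,2,3,4,6,7,8,9,10,12}
'b' @ 5: {1,2,4,6,9,11,12,13}  ✓accept
'd' @ 6: {13}  ✓accept
final: {13}; accept 13 in set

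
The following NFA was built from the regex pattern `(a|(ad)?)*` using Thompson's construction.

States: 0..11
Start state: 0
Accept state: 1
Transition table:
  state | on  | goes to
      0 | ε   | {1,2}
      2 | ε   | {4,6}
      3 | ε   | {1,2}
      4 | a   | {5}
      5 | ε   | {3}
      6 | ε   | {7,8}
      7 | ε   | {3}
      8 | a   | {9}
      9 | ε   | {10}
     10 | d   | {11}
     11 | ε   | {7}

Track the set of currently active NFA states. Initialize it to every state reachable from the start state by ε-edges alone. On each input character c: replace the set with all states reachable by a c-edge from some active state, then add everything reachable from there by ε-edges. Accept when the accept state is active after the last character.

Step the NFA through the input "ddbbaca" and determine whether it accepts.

Answer: REJECT

Derivation:
S₀ = ε-closure({0}) = {0,1,2,3,4,6,7,8}
'd' @ 1: {}  — no active states
rest 'dbbaca' ignored (set empty)
final: {}; accept 1 not in set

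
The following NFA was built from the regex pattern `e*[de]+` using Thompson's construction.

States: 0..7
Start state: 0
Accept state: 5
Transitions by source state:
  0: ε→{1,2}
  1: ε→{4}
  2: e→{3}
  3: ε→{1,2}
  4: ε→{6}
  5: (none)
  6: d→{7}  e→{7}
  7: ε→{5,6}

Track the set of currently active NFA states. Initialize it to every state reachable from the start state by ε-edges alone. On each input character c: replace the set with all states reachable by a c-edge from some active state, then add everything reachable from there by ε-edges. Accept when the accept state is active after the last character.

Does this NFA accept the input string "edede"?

Answer: ACCEPT

Trace:
S₀ = ε-closure({0}) = {0,1,2,4,6}
'e' @ 1: {1,2,3,4,5,6,7}  ✓accept
'd' @ 2: {5,6,7}  ✓accept
'e' @ 3: {5,6,7}  ✓accept
'd' @ 4: {5,6,7}  ✓accept
'e' @ 5: {5,6,7}  ✓accept
end set {5,6,7} — state 5 in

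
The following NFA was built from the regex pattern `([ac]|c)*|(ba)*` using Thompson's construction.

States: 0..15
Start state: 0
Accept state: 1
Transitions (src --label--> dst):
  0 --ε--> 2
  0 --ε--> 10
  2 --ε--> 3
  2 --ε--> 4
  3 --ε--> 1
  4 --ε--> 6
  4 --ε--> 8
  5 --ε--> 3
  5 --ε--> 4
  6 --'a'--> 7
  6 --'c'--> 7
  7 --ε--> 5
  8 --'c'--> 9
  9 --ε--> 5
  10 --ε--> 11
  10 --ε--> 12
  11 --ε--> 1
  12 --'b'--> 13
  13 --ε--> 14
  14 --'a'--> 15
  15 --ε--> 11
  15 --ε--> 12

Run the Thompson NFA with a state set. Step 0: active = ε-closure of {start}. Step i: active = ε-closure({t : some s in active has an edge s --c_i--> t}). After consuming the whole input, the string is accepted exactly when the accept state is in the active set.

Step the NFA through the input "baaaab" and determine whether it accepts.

Answer: REJECT

Steps:
start: ε-closure({0}) = {0,1,2,3,4,6,8,10,11,12}
'b' @ 1: {13,14}
'a' @ 2: {1,11,12,15}  (accept∈set)
'a' @ 3: {}  — dead — no transitions
rest 'aab' ignored (set empty)
end set {} — state 1 not in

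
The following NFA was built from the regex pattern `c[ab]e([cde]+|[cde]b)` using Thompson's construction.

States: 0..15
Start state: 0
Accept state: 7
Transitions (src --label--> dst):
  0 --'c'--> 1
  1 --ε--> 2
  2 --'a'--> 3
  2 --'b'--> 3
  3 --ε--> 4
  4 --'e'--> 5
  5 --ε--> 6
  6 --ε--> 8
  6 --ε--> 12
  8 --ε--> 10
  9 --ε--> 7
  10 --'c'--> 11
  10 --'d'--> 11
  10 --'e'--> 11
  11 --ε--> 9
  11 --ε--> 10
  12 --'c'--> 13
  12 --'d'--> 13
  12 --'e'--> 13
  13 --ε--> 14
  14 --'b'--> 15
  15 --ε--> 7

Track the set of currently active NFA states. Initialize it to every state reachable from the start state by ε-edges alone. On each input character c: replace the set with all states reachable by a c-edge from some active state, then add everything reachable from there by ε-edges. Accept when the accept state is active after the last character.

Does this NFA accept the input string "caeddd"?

Answer: ACCEPT

Steps:
S₀ = ε-closure({0}) = {0}
'c' @ 1: {1,2}
'a' @ 2: {3,4}
'e' @ 3: {5,6,8,10,12}
'd' @ 4: {7,9,10,11,13,14}  [accepting]
'd' @ 5: {7,9,10,11}  [accepting]
'd' @ 6: {7,9,10,11}  [accepting]
final: {7,9,10,11}; accept 7 in set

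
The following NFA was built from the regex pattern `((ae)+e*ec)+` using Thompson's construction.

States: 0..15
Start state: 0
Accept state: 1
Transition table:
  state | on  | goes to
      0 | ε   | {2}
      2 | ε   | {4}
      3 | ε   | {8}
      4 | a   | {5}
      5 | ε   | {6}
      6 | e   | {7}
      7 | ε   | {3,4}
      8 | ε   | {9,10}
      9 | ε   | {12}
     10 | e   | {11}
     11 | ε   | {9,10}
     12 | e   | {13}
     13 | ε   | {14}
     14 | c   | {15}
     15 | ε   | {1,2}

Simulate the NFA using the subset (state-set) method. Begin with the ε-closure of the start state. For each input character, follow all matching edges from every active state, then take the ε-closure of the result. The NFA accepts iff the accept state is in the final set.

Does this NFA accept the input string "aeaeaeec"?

start: ε-closure({0}) = {0,2,4}
'a' @ 1: {5,6}
'e' @ 2: {3,4,7,8,9,10,12}
'a' @ 3: {5,6}
'e' @ 4: {3,4,7,8,9,10,12}
'a' @ 5: {5,6}
'e' @ 6: {3,4,7,8,9,10,12}
'e' @ 7: {9,10,11,12,13,14}
'c' @ 8: {1,2,4,15}  [accepting]
after full input: {1,2,4,15}  (accept=1 in)

Answer: ACCEPT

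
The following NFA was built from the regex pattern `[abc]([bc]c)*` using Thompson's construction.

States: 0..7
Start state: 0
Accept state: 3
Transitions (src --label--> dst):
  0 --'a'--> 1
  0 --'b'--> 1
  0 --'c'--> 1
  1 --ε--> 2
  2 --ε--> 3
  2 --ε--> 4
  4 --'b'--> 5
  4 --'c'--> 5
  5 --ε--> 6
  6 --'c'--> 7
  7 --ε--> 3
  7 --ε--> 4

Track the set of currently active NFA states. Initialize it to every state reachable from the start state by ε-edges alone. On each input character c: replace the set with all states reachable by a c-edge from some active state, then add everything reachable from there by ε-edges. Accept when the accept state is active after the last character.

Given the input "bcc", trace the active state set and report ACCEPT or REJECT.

Answer: ACCEPT

Derivation:
S₀ = ε-closure({0}) = {0}
'b' @ 1: {1,2,3,4}  (accept∈set)
'c' @ 2: {5,6}
'c' @ 3: {3,4,7}  (accept∈set)
end set {3,4,7} — state 3 in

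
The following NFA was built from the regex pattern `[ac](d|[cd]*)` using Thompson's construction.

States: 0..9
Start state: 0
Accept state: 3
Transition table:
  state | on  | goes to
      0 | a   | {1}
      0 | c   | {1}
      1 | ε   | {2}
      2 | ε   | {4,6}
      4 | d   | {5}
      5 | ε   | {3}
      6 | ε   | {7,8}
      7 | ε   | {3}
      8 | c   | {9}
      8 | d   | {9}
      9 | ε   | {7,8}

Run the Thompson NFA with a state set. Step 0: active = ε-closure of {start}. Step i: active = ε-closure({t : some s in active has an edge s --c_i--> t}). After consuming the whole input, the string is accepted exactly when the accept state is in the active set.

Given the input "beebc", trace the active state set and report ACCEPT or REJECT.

Answer: REJECT

Derivation:
initial (ε-close {0}): {0}
'b' @ 1: {}  — no active states
rest 'eebc' ignored (set empty)
final: {}; accept 3 not in set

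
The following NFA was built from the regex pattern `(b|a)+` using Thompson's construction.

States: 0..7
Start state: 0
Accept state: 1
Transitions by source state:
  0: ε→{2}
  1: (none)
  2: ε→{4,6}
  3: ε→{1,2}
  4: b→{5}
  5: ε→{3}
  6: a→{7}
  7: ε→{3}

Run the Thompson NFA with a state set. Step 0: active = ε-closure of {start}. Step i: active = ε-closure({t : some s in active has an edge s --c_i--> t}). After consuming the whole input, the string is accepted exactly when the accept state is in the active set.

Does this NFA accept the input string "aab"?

Answer: ACCEPT

Derivation:
S₀ = ε-closure({0}) = {0,2,4,6}
'a' @ 1: {1,2,3,4,6,7}  (accept∈set)
'a' @ 2: {1,2,3,4,6,7}  (accept∈set)
'b' @ 3: {1,2,3,4,5,6}  (accept∈set)
end set {1,2,3,4,5,6} — state 1 in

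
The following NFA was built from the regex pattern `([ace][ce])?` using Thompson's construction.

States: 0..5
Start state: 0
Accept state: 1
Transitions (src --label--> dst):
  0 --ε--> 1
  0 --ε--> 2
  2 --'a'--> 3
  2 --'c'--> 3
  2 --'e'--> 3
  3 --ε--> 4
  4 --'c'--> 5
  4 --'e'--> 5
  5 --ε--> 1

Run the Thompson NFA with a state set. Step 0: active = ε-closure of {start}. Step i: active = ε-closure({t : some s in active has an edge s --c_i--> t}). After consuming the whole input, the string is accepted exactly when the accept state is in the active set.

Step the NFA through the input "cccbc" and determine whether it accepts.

S₀ = ε-closure({0}) = {0,1,2}
'c' @ 1: {3,4}
'c' @ 2: {1,5}  (accept∈set)
'c' @ 3: {}  — state set empty
rest 'bc' ignored (set empty)
end set {} — state 1 not in

Answer: REJECT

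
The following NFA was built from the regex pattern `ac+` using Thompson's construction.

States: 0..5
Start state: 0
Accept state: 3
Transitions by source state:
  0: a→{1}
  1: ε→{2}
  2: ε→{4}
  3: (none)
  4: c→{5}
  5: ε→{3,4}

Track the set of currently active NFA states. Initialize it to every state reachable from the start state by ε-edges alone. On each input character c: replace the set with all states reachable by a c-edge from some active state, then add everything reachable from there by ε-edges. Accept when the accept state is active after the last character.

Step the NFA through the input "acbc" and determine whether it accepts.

initial (ε-close {0}): {0}
'a' @ 1: {1,2,4}
'c' @ 2: {3,4,5}  ✓accept
'b' @ 3: {}  — state set empty
rest 'c' ignored (set empty)
final: {}; accept 3 not in set

Answer: REJECT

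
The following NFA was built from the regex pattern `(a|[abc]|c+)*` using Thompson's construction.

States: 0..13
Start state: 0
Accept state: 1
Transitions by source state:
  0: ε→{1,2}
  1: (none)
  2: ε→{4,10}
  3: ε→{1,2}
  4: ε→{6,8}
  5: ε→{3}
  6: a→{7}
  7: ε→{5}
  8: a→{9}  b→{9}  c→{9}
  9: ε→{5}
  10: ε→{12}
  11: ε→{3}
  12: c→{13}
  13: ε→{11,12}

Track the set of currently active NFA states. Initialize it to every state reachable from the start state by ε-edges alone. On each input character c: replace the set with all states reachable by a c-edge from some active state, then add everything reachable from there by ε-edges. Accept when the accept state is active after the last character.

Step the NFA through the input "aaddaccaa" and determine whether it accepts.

Answer: REJECT

Derivation:
S₀ = ε-closure({0}) = {0,1,2,4,6,8,10,12}
'a' @ 1: {1,2,3,4,5,6,7,8,9,10,12}  (accept∈set)
'a' @ 2: {1,2,3,4,5,6,7,8,9,10,12}  (accept∈set)
'd' @ 3: {}  — state set empty
rest 'daccaa' ignored (set empty)
end set {} — state 1 not in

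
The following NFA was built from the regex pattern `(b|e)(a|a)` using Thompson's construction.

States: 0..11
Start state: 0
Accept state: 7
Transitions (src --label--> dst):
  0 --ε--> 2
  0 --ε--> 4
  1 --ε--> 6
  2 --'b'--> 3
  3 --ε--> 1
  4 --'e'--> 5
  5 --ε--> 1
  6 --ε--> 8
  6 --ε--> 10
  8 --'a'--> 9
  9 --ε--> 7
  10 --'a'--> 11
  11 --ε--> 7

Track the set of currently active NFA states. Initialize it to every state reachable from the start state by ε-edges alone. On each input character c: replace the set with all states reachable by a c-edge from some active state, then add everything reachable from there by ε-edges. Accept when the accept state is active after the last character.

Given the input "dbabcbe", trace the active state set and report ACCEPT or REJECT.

Answer: REJECT

Trace:
initial (ε-close {0}): {0,2,4}
'd' @ 1: {}  — state set empty
rest 'babcbe' ignored (set empty)
final: {}; accept 7 not in set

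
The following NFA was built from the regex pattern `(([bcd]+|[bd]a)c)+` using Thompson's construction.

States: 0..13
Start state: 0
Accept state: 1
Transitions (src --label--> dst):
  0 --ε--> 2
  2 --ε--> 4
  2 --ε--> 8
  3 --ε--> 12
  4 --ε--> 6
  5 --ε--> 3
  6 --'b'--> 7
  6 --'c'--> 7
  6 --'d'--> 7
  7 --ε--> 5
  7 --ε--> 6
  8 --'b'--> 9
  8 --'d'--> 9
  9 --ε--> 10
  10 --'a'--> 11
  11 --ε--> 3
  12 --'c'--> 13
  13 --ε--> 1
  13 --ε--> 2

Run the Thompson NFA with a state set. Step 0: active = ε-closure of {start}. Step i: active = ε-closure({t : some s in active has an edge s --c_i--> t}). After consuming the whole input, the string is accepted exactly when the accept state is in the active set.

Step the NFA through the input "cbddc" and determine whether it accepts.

S₀ = ε-closure({0}) = {0,2,4,6,8}
'c' @ 1: {3,5,6,7,12}
'b' @ 2: {3,5,6,7,12}
'd' @ 3: {3,5,6,7,12}
'd' @ 4: {3,5,6,7,12}
'c' @ 5: {1,2,3,4,5,6,7,8,12,13}  ✓accept
final: {1,2,3,4,5,6,7,8,12,13}; accept 1 in set

Answer: ACCEPT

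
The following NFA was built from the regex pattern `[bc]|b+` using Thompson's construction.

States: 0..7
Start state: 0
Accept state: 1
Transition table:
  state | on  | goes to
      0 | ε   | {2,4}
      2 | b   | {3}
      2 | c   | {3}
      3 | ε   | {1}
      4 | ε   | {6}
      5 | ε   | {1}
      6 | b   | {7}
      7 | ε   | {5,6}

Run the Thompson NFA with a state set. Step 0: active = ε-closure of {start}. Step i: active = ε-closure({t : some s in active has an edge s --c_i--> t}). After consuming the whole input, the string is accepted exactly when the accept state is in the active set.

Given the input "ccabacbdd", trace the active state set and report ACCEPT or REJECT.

S₀ = ε-closure({0}) = {0,2,4,6}
'c' @ 1: {1,3}  [accepting]
'c' @ 2: {}  — state set empty
rest 'abacbdd' ignored (set empty)
end set {} — state 1 not in

Answer: REJECT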